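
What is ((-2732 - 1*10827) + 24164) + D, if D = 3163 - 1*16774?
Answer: -3006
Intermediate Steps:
D = -13611 (D = 3163 - 16774 = -13611)
((-2732 - 1*10827) + 24164) + D = ((-2732 - 1*10827) + 24164) - 13611 = ((-2732 - 10827) + 24164) - 13611 = (-13559 + 24164) - 13611 = 10605 - 13611 = -3006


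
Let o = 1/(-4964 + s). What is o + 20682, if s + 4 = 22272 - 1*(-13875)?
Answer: 644844079/31179 ≈ 20682.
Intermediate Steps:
s = 36143 (s = -4 + (22272 - 1*(-13875)) = -4 + (22272 + 13875) = -4 + 36147 = 36143)
o = 1/31179 (o = 1/(-4964 + 36143) = 1/31179 ≈ 3.2073e-5)
o + 20682 = 1/31179 + 20682 = 644844079/31179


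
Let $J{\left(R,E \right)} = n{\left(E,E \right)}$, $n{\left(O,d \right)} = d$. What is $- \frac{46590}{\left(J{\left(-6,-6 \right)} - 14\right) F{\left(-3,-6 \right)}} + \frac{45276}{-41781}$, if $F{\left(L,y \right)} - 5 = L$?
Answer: $\frac{64825525}{55708} \approx 1163.7$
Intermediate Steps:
$F{\left(L,y \right)} = 5 + L$
$J{\left(R,E \right)} = E$
$- \frac{46590}{\left(J{\left(-6,-6 \right)} - 14\right) F{\left(-3,-6 \right)}} + \frac{45276}{-41781} = - \frac{46590}{\left(-6 - 14\right) \left(5 - 3\right)} + \frac{45276}{-41781} = - \frac{46590}{\left(-20\right) 2} + 45276 \left(- \frac{1}{41781}\right) = - \frac{46590}{-40} - \frac{15092}{13927} = \left(-46590\right) \left(- \frac{1}{40}\right) - \frac{15092}{13927} = \frac{4659}{4} - \frac{15092}{13927} = \frac{64825525}{55708}$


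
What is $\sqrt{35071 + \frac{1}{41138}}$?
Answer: $\frac{\sqrt{59351882369262}}{41138} \approx 187.27$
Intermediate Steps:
$\sqrt{35071 + \frac{1}{41138}} = \sqrt{\frac{1442750799}{41138}} = \frac{\sqrt{59351882369262}}{41138}$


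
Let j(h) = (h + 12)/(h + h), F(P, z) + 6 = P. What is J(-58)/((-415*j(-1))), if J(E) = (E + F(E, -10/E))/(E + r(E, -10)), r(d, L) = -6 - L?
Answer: 122/123255 ≈ 0.00098982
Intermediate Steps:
F(P, z) = -6 + P
j(h) = (12 + h)/(2*h) (j(h) = (12 + h)/((2*h)) = (12 + h)*(1/(2*h)) = (12 + h)/(2*h))
J(E) = (-6 + 2*E)/(4 + E) (J(E) = (E + (-6 + E))/(E + (-6 - 1*(-10))) = (-6 + 2*E)/(E + (-6 + 10)) = (-6 + 2*E)/(E + 4) = (-6 + 2*E)/(4 + E))
J(-58)/((-415*j(-1))) = (2*(-3 - 58)/(4 - 58))/((-415*(12 - 1)/(2*(-1)))) = (2*(-61)/(-54))/((-415*(-1)*11/2)) = (2*(-1/54)*(-61))/((-415*(-11/2))) = 61/(27*(4565/2)) = (61/27)*(2/4565) = 122/123255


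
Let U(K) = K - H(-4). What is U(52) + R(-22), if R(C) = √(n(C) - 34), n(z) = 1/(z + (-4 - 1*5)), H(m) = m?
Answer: 56 + I*√32705/31 ≈ 56.0 + 5.8337*I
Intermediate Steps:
U(K) = 4 + K (U(K) = K - 1*(-4) = K + 4 = 4 + K)
n(z) = 1/(-9 + z) (n(z) = 1/(z + (-4 - 5)) = 1/(z - 9) = 1/(-9 + z))
R(C) = √(-34 + 1/(-9 + C)) (R(C) = √(1/(-9 + C) - 34) = √(-34 + 1/(-9 + C)))
U(52) + R(-22) = (4 + 52) + √((307 - 34*(-22))/(-9 - 22)) = 56 + √((307 + 748)/(-31)) = 56 + √(-1/31*1055) = 56 + √(-1055/31) = 56 + I*√32705/31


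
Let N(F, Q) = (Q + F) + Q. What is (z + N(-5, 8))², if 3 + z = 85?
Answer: 8649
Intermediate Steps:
N(F, Q) = F + 2*Q (N(F, Q) = (F + Q) + Q = F + 2*Q)
z = 82 (z = -3 + 85 = 82)
(z + N(-5, 8))² = (82 + (-5 + 2*8))² = (82 + (-5 + 16))² = (82 + 11)² = 93² = 8649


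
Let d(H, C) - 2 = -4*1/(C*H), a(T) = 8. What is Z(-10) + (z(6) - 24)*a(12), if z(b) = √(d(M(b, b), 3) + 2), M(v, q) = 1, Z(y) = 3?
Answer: -189 + 16*√6/3 ≈ -175.94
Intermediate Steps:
d(H, C) = 2 - 4/(C*H) (d(H, C) = 2 - 4*1/(C*H) = 2 - 4/(C*H))
z(b) = 2*√6/3 (z(b) = √((2 - 4/(3*1)) + 2) = √((2 - 4*⅓*1) + 2) = √((2 - 4/3) + 2) = √(⅔ + 2) = √(8/3) = 2*√6/3)
Z(-10) + (z(6) - 24)*a(12) = 3 + (2*√6/3 - 24)*8 = 3 + (-24 + 2*√6/3)*8 = 3 + (-192 + 16*√6/3) = -189 + 16*√6/3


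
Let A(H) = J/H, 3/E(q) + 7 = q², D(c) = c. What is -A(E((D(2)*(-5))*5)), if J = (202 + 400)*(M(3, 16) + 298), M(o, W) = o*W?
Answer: -173090652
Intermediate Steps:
M(o, W) = W*o
J = 208292 (J = (202 + 400)*(16*3 + 298) = 602*(48 + 298) = 602*346 = 208292)
E(q) = 3/(-7 + q²)
A(H) = 208292/H
-A(E((D(2)*(-5))*5)) = -208292/(3/(-7 + ((2*(-5))*5)²)) = -208292/(3/(-7 + (-10*5)²)) = -208292/(3/(-7 + (-50)²)) = -208292/(3/(-7 + 2500)) = -208292/(3/2493) = -208292/(3*(1/2493)) = -208292/1/831 = -208292*831 = -1*173090652 = -173090652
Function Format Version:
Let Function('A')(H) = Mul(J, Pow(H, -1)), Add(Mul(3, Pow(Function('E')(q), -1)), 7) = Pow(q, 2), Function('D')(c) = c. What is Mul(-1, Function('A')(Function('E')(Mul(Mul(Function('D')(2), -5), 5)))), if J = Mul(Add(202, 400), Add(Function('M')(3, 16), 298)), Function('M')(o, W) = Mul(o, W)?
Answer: -173090652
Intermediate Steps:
Function('M')(o, W) = Mul(W, o)
J = 208292 (J = Mul(Add(202, 400), Add(Mul(16, 3), 298)) = Mul(602, Add(48, 298)) = Mul(602, 346) = 208292)
Function('E')(q) = Mul(3, Pow(Add(-7, Pow(q, 2)), -1))
Function('A')(H) = Mul(208292, Pow(H, -1))
Mul(-1, Function('A')(Function('E')(Mul(Mul(Function('D')(2), -5), 5)))) = Mul(-1, Mul(208292, Pow(Mul(3, Pow(Add(-7, Pow(Mul(Mul(2, -5), 5), 2)), -1)), -1))) = Mul(-1, Mul(208292, Pow(Mul(3, Pow(Add(-7, Pow(Mul(-10, 5), 2)), -1)), -1))) = Mul(-1, Mul(208292, Pow(Mul(3, Pow(Add(-7, Pow(-50, 2)), -1)), -1))) = Mul(-1, Mul(208292, Pow(Mul(3, Pow(Add(-7, 2500), -1)), -1))) = Mul(-1, Mul(208292, Pow(Mul(3, Pow(2493, -1)), -1))) = Mul(-1, Mul(208292, Pow(Mul(3, Rational(1, 2493)), -1))) = Mul(-1, Mul(208292, Pow(Rational(1, 831), -1))) = Mul(-1, Mul(208292, 831)) = Mul(-1, 173090652) = -173090652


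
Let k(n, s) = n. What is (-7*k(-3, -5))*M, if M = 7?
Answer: 147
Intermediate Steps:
(-7*k(-3, -5))*M = -7*(-3)*7 = 21*7 = 147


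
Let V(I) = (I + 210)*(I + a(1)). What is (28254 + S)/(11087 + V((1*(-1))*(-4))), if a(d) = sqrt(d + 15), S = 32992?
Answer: 61246/12799 ≈ 4.7852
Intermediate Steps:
a(d) = sqrt(15 + d)
V(I) = (4 + I)*(210 + I) (V(I) = (I + 210)*(I + sqrt(15 + 1)) = (210 + I)*(I + sqrt(16)) = (210 + I)*(I + 4) = (210 + I)*(4 + I) = (4 + I)*(210 + I))
(28254 + S)/(11087 + V((1*(-1))*(-4))) = (28254 + 32992)/(11087 + (840 + ((1*(-1))*(-4))**2 + 214*((1*(-1))*(-4)))) = 61246/(11087 + (840 + (-1*(-4))**2 + 214*(-1*(-4)))) = 61246/(11087 + (840 + 4**2 + 214*4)) = 61246/(11087 + (840 + 16 + 856)) = 61246/(11087 + 1712) = 61246/12799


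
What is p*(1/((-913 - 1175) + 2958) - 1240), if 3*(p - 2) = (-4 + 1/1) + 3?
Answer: -1078799/435 ≈ -2480.0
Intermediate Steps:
p = 2 (p = 2 + ((-4 + 1/1) + 3)/3 = 2 + ((-4 + 1) + 3)/3 = 2 + (-3 + 3)/3 = 2 + (⅓)*0 = 2 + 0 = 2)
p*(1/((-913 - 1175) + 2958) - 1240) = 2*(1/((-913 - 1175) + 2958) - 1240) = 2*(1/(-2088 + 2958) - 1240) = 2*(1/870 - 1240) = 2*(-1078799/870) = -1078799/435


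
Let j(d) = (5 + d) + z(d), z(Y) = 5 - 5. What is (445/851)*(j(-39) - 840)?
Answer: -16910/37 ≈ -457.03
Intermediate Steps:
z(Y) = 0
j(d) = 5 + d (j(d) = (5 + d) + 0 = 5 + d)
(445/851)*(j(-39) - 840) = (445/851)*((5 - 39) - 840) = (445*(1/851))*(-34 - 840) = (445/851)*(-874) = -16910/37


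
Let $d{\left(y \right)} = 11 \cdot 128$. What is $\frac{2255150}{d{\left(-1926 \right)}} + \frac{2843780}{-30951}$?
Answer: $\frac{32897552705}{21789504} \approx 1509.8$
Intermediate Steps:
$d{\left(y \right)} = 1408$
$\frac{2255150}{d{\left(-1926 \right)}} + \frac{2843780}{-30951} = \frac{2255150}{1408} + \frac{2843780}{-30951} = 2255150 \cdot \frac{1}{1408} + 2843780 \left(- \frac{1}{30951}\right) = \frac{1127575}{704} - \frac{2843780}{30951} = \frac{32897552705}{21789504}$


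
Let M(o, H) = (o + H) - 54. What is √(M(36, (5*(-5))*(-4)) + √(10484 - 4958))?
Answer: √(82 + 3*√614) ≈ 12.503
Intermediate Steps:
M(o, H) = -54 + H + o (M(o, H) = (H + o) - 54 = -54 + H + o)
√(M(36, (5*(-5))*(-4)) + √(10484 - 4958)) = √((-54 + (5*(-5))*(-4) + 36) + √(10484 - 4958)) = √((-54 - 25*(-4) + 36) + √5526) = √((-54 + 100 + 36) + 3*√614) = √(82 + 3*√614)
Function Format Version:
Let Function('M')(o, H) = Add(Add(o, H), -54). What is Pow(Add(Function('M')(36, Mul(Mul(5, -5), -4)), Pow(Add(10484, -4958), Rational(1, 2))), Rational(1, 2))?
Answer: Pow(Add(82, Mul(3, Pow(614, Rational(1, 2)))), Rational(1, 2)) ≈ 12.503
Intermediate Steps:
Function('M')(o, H) = Add(-54, H, o) (Function('M')(o, H) = Add(Add(H, o), -54) = Add(-54, H, o))
Pow(Add(Function('M')(36, Mul(Mul(5, -5), -4)), Pow(Add(10484, -4958), Rational(1, 2))), Rational(1, 2)) = Pow(Add(Add(-54, Mul(Mul(5, -5), -4), 36), Pow(Add(10484, -4958), Rational(1, 2))), Rational(1, 2)) = Pow(Add(Add(-54, Mul(-25, -4), 36), Pow(5526, Rational(1, 2))), Rational(1, 2)) = Pow(Add(Add(-54, 100, 36), Mul(3, Pow(614, Rational(1, 2)))), Rational(1, 2)) = Pow(Add(82, Mul(3, Pow(614, Rational(1, 2)))), Rational(1, 2))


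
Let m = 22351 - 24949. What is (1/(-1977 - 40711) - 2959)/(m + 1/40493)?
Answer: 5114824419949/4490812305344 ≈ 1.1390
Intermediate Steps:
m = -2598
(1/(-1977 - 40711) - 2959)/(m + 1/40493) = (1/(-1977 - 40711) - 2959)/(-2598 + 1/40493) = (1/(-42688) - 2959)/(-2598 + 1/40493) = (-1/42688 - 2959)/(-105200813/40493) = -126313793/42688*(-40493/105200813) = 5114824419949/4490812305344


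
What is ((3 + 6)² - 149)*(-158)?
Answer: 10744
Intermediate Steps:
((3 + 6)² - 149)*(-158) = (9² - 149)*(-158) = (81 - 149)*(-158) = -68*(-158) = 10744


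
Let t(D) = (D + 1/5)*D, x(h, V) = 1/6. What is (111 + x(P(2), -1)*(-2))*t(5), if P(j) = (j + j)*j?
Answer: 8632/3 ≈ 2877.3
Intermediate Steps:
P(j) = 2*j² (P(j) = (2*j)*j = 2*j²)
x(h, V) = ⅙
t(D) = D*(⅕ + D) (t(D) = (D + ⅕)*D = (⅕ + D)*D = D*(⅕ + D))
(111 + x(P(2), -1)*(-2))*t(5) = (111 + (⅙)*(-2))*(5*(⅕ + 5)) = (111 - ⅓)*(5*(26/5)) = (332/3)*26 = 8632/3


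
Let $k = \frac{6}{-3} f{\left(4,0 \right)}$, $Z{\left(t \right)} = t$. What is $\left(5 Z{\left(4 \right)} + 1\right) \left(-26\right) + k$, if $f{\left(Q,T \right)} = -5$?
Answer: $-536$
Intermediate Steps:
$k = 10$ ($k = \frac{6}{-3} \left(-5\right) = 6 \left(- \frac{1}{3}\right) \left(-5\right) = \left(-2\right) \left(-5\right) = 10$)
$\left(5 Z{\left(4 \right)} + 1\right) \left(-26\right) + k = \left(5 \cdot 4 + 1\right) \left(-26\right) + 10 = \left(20 + 1\right) \left(-26\right) + 10 = 21 \left(-26\right) + 10 = -546 + 10 = -536$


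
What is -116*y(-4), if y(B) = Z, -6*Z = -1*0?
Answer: 0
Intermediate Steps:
Z = 0 (Z = -(-1)*0/6 = -1/6*0 = 0)
y(B) = 0
-116*y(-4) = -116*0 = 0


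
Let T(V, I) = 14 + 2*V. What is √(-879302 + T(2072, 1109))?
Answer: 2*I*√218786 ≈ 935.49*I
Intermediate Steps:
√(-879302 + T(2072, 1109)) = √(-879302 + (14 + 2*2072)) = √(-879302 + (14 + 4144)) = √(-879302 + 4158) = √(-875144) = 2*I*√218786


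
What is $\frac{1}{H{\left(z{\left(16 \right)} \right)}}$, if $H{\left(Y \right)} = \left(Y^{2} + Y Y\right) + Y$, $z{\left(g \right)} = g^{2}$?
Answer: $\frac{1}{131328} \approx 7.6145 \cdot 10^{-6}$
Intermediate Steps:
$H{\left(Y \right)} = Y + 2 Y^{2}$ ($H{\left(Y \right)} = \left(Y^{2} + Y^{2}\right) + Y = 2 Y^{2} + Y = Y + 2 Y^{2}$)
$\frac{1}{H{\left(z{\left(16 \right)} \right)}} = \frac{1}{16^{2} \left(1 + 2 \cdot 16^{2}\right)} = \frac{1}{256 \left(1 + 2 \cdot 256\right)} = \frac{1}{256 \left(1 + 512\right)} = \frac{1}{256 \cdot 513} = \frac{1}{131328}$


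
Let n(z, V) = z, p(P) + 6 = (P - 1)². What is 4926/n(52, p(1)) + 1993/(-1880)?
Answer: 2289311/24440 ≈ 93.671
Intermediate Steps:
p(P) = -6 + (-1 + P)² (p(P) = -6 + (P - 1)² = -6 + (-1 + P)²)
4926/n(52, p(1)) + 1993/(-1880) = 4926/52 + 1993/(-1880) = 4926*(1/52) + 1993*(-1/1880) = 2463/26 - 1993/1880 = 2289311/24440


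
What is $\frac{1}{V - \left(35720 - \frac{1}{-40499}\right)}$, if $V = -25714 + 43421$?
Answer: $- \frac{40499}{729508488} \approx -5.5515 \cdot 10^{-5}$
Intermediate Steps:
$V = 17707$
$\frac{1}{V - \left(35720 - \frac{1}{-40499}\right)} = \frac{1}{17707 - \left(35720 - \frac{1}{-40499}\right)} = \frac{1}{17707 - \frac{1446624281}{40499}} = \frac{1}{- \frac{729508488}{40499}} = - \frac{40499}{729508488}$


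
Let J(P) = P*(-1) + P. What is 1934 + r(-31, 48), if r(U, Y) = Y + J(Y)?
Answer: 1982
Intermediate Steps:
J(P) = 0 (J(P) = -P + P = 0)
r(U, Y) = Y (r(U, Y) = Y + 0 = Y)
1934 + r(-31, 48) = 1934 + 48 = 1982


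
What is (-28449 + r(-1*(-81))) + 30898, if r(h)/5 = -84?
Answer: 2029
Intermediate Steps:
r(h) = -420 (r(h) = 5*(-84) = -420)
(-28449 + r(-1*(-81))) + 30898 = (-28449 - 420) + 30898 = -28869 + 30898 = 2029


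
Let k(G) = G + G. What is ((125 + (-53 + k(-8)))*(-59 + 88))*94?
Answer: 152656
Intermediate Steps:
k(G) = 2*G
((125 + (-53 + k(-8)))*(-59 + 88))*94 = ((125 + (-53 + 2*(-8)))*(-59 + 88))*94 = ((125 + (-53 - 16))*29)*94 = ((125 - 69)*29)*94 = (56*29)*94 = 1624*94 = 152656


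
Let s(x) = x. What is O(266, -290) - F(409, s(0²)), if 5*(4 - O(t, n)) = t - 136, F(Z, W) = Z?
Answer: -431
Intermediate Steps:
O(t, n) = 156/5 - t/5 (O(t, n) = 4 - (t - 136)/5 = 4 - (-136 + t)/5 = 4 + (136/5 - t/5) = 156/5 - t/5)
O(266, -290) - F(409, s(0²)) = (156/5 - ⅕*266) - 1*409 = (156/5 - 266/5) - 409 = -22 - 409 = -431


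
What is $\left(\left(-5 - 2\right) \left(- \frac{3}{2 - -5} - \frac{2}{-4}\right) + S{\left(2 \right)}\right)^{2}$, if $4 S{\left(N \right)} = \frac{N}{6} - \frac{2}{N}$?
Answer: $\frac{4}{9} \approx 0.44444$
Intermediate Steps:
$S{\left(N \right)} = - \frac{1}{2 N} + \frac{N}{24}$ ($S{\left(N \right)} = \frac{\frac{N}{6} - \frac{2}{N}}{4} = \frac{- \frac{2}{N} + \frac{N}{6}}{4} = - \frac{1}{2 N} + \frac{N}{24}$)
$\left(\left(-5 - 2\right) \left(- \frac{3}{2 - -5} - \frac{2}{-4}\right) + S{\left(2 \right)}\right)^{2} = \left(\left(-5 - 2\right) \left(- \frac{3}{2 - -5} - \frac{2}{-4}\right) + \frac{-12 + 2^{2}}{24 \cdot 2}\right)^{2} = \left(- 7 \left(- \frac{3}{2 + 5} - - \frac{1}{2}\right) + \frac{1}{24} \cdot \frac{1}{2} \left(-12 + 4\right)\right)^{2} = \left(- 7 \left(- \frac{3}{7} + \frac{1}{2}\right) + \frac{1}{24} \cdot \frac{1}{2} \left(-8\right)\right)^{2} = \left(- 7 \left(\left(-3\right) \frac{1}{7} + \frac{1}{2}\right) - \frac{1}{6}\right)^{2} = \left(- 7 \left(- \frac{3}{7} + \frac{1}{2}\right) - \frac{1}{6}\right)^{2} = \left(\left(-7\right) \frac{1}{14} - \frac{1}{6}\right)^{2} = \left(- \frac{1}{2} - \frac{1}{6}\right)^{2} = \left(- \frac{2}{3}\right)^{2} = \frac{4}{9}$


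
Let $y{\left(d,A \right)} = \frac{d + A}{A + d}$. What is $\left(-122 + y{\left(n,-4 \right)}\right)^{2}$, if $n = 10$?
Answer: $14641$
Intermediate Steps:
$y{\left(d,A \right)} = 1$ ($y{\left(d,A \right)} = \frac{A + d}{A + d} = 1$)
$\left(-122 + y{\left(n,-4 \right)}\right)^{2} = \left(-122 + 1\right)^{2} = \left(-121\right)^{2} = 14641$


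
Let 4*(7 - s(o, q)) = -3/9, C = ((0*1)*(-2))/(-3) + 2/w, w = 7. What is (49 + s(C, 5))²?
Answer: 452929/144 ≈ 3145.3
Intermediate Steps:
C = 2/7 (C = ((0*1)*(-2))/(-3) + 2/7 = (0*(-2))*(-⅓) + 2*(⅐) = 0*(-⅓) + 2/7 = 0 + 2/7 = 2/7 ≈ 0.28571)
s(o, q) = 85/12 (s(o, q) = 7 - (-3)/(4*9) = 7 - ¼*(-⅓) = 7 + 1/12 = 85/12)
(49 + s(C, 5))² = (49 + 85/12)² = (673/12)² = 452929/144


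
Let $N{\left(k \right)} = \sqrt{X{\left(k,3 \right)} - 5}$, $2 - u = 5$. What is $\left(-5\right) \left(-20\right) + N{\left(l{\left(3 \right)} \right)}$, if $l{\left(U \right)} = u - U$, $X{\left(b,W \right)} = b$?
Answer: $100 + i \sqrt{11} \approx 100.0 + 3.3166 i$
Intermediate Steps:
$u = -3$ ($u = 2 - 5 = -3$)
$l{\left(U \right)} = -3 - U$
$N{\left(k \right)} = \sqrt{-5 + k}$ ($N{\left(k \right)} = \sqrt{k - 5} = \sqrt{-5 + k}$)
$\left(-5\right) \left(-20\right) + N{\left(l{\left(3 \right)} \right)} = \left(-5\right) \left(-20\right) + \sqrt{-5 - 6} = 100 + \sqrt{-5 - 6} = 100 + \sqrt{-11} = 100 + i \sqrt{11}$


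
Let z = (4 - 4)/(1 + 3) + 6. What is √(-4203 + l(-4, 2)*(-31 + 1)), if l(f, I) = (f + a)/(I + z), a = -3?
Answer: I*√16707/2 ≈ 64.628*I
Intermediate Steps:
z = 6 (z = 0/4 + 6 = 0*(¼) + 6 = 0 + 6 = 6)
l(f, I) = (-3 + f)/(6 + I) (l(f, I) = (f - 3)/(I + 6) = (-3 + f)/(6 + I))
√(-4203 + l(-4, 2)*(-31 + 1)) = √(-4203 + ((-3 - 4)/(6 + 2))*(-31 + 1)) = √(-4203 + (-7/8)*(-30)) = √(-4203 + ((⅛)*(-7))*(-30)) = √(-4203 - 7/8*(-30)) = √(-4203 + 105/4) = √(-16707/4) = I*√16707/2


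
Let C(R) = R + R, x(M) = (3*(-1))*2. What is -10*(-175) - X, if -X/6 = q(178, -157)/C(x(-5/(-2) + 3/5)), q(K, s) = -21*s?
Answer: 203/2 ≈ 101.50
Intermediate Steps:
x(M) = -6 (x(M) = -3*2 = -6)
C(R) = 2*R
X = 3297/2 (X = -6*(-21*(-157))/(2*(-6)) = -19782/(-12) = -19782*(-1)/12 = -6*(-1099/4) = 3297/2 ≈ 1648.5)
-10*(-175) - X = -10*(-175) - 1*3297/2 = 1750 - 3297/2 = 203/2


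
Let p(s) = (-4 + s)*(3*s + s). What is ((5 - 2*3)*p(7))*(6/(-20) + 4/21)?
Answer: 46/5 ≈ 9.2000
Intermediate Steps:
p(s) = 4*s*(-4 + s) (p(s) = (-4 + s)*(4*s) = 4*s*(-4 + s))
((5 - 2*3)*p(7))*(6/(-20) + 4/21) = ((5 - 2*3)*(4*7*(-4 + 7)))*(6/(-20) + 4/21) = ((5 - 6)*(4*7*3))*(6*(-1/20) + 4*(1/21)) = (-1*84)*(-3/10 + 4/21) = -84*(-23/210) = 46/5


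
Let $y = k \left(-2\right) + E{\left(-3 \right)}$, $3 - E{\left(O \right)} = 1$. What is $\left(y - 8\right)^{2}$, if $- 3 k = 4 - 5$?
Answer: $\frac{400}{9} \approx 44.444$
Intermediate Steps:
$k = \frac{1}{3}$ ($k = - \frac{4 - 5}{3} = \left(- \frac{1}{3}\right) \left(-1\right) = \frac{1}{3} \approx 0.33333$)
$E{\left(O \right)} = 2$ ($E{\left(O \right)} = 3 - 1 = 2$)
$y = \frac{4}{3}$ ($y = \frac{1}{3} \left(-2\right) + 2 = - \frac{2}{3} + 2 = \frac{4}{3} \approx 1.3333$)
$\left(y - 8\right)^{2} = \left(\frac{4}{3} - 8\right)^{2} = \left(- \frac{20}{3}\right)^{2} = \frac{400}{9}$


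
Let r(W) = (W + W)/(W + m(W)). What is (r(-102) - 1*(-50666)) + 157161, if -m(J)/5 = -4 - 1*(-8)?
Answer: 12677549/61 ≈ 2.0783e+5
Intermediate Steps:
m(J) = -20 (m(J) = -5*(-4 - 1*(-8)) = -5*(-4 + 8) = -5*4 = -20)
r(W) = 2*W/(-20 + W) (r(W) = (W + W)/(W - 20) = (2*W)/(-20 + W) = 2*W/(-20 + W))
(r(-102) - 1*(-50666)) + 157161 = (2*(-102)/(-20 - 102) - 1*(-50666)) + 157161 = (2*(-102)/(-122) + 50666) + 157161 = (2*(-102)*(-1/122) + 50666) + 157161 = (102/61 + 50666) + 157161 = 3090728/61 + 157161 = 12677549/61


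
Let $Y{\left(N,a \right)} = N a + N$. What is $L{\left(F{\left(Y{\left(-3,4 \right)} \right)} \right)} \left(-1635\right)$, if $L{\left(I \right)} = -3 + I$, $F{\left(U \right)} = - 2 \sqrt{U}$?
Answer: $4905 + 3270 i \sqrt{15} \approx 4905.0 + 12665.0 i$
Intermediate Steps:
$Y{\left(N,a \right)} = N + N a$
$L{\left(F{\left(Y{\left(-3,4 \right)} \right)} \right)} \left(-1635\right) = \left(-3 - 2 \sqrt{- 3 \left(1 + 4\right)}\right) \left(-1635\right) = \left(-3 - 2 \sqrt{\left(-3\right) 5}\right) \left(-1635\right) = \left(-3 - 2 \sqrt{-15}\right) \left(-1635\right) = \left(-3 - 2 i \sqrt{15}\right) \left(-1635\right) = 4905 + 3270 i \sqrt{15}$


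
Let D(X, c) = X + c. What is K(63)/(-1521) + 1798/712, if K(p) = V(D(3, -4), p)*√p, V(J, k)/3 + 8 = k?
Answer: 899/356 - 55*√7/169 ≈ 1.6642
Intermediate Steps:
V(J, k) = -24 + 3*k
K(p) = √p*(-24 + 3*p) (K(p) = (-24 + 3*p)*√p = √p*(-24 + 3*p))
K(63)/(-1521) + 1798/712 = (3*√63*(-8 + 63))/(-1521) + 1798/712 = (3*(3*√7)*55)*(-1/1521) + 1798*(1/712) = (495*√7)*(-1/1521) + 899/356 = -55*√7/169 + 899/356 = 899/356 - 55*√7/169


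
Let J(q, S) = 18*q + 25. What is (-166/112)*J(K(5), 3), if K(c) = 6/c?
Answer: -19339/280 ≈ -69.068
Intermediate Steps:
J(q, S) = 25 + 18*q
(-166/112)*J(K(5), 3) = (-166/112)*(25 + 18*(6/5)) = (-166*1/112)*(25 + 18*(6*(⅕))) = -83*(25 + 18*(6/5))/56 = -83*(25 + 108/5)/56 = -83/56*233/5 = -19339/280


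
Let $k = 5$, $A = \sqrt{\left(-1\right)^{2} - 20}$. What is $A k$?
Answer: $5 i \sqrt{19} \approx 21.794 i$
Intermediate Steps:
$A = i \sqrt{19}$ ($A = \sqrt{1 - 20} = \sqrt{-19} = i \sqrt{19} \approx 4.3589 i$)
$A k = i \sqrt{19} \cdot 5 = 5 i \sqrt{19}$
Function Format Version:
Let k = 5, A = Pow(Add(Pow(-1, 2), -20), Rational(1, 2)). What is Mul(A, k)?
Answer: Mul(5, I, Pow(19, Rational(1, 2))) ≈ Mul(21.794, I)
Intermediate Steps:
A = Mul(I, Pow(19, Rational(1, 2))) (A = Pow(Add(1, -20), Rational(1, 2)) = Pow(-19, Rational(1, 2)) = Mul(I, Pow(19, Rational(1, 2))) ≈ Mul(4.3589, I))
Mul(A, k) = Mul(Mul(I, Pow(19, Rational(1, 2))), 5) = Mul(5, I, Pow(19, Rational(1, 2)))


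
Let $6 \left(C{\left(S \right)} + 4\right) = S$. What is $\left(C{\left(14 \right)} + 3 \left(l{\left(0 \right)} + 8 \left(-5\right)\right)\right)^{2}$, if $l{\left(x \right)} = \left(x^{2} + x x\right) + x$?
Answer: $\frac{133225}{9} \approx 14803.0$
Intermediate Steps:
$C{\left(S \right)} = -4 + \frac{S}{6}$
$l{\left(x \right)} = x + 2 x^{2}$ ($l{\left(x \right)} = \left(x^{2} + x^{2}\right) + x = 2 x^{2} + x = x + 2 x^{2}$)
$\left(C{\left(14 \right)} + 3 \left(l{\left(0 \right)} + 8 \left(-5\right)\right)\right)^{2} = \left(\left(-4 + \frac{1}{6} \cdot 14\right) + 3 \left(0 \left(1 + 2 \cdot 0\right) + 8 \left(-5\right)\right)\right)^{2} = \left(\left(-4 + \frac{7}{3}\right) + 3 \left(0 \left(1 + 0\right) - 40\right)\right)^{2} = \left(- \frac{5}{3} + 3 \left(0 \cdot 1 - 40\right)\right)^{2} = \left(- \frac{5}{3} + 3 \left(0 - 40\right)\right)^{2} = \left(- \frac{5}{3} + 3 \left(-40\right)\right)^{2} = \left(- \frac{5}{3} - 120\right)^{2} = \left(- \frac{365}{3}\right)^{2} = \frac{133225}{9}$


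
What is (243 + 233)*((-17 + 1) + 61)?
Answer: 21420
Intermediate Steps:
(243 + 233)*((-17 + 1) + 61) = 476*(-16 + 61) = 476*45 = 21420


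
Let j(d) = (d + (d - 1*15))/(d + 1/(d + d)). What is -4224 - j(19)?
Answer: -3054826/723 ≈ -4225.2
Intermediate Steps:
j(d) = (-15 + 2*d)/(d + 1/(2*d)) (j(d) = (d + (d - 15))/(d + 1/(2*d)) = (d + (-15 + d))/(d + 1/(2*d)) = (-15 + 2*d)/(d + 1/(2*d)))
-4224 - j(19) = -4224 - 2*19*(-15 + 2*19)/(1 + 2*19²) = -4224 - 2*19*(-15 + 38)/(1 + 2*361) = -4224 - 2*19*23/(1 + 722) = -4224 - 2*19*23/723 = -4224 - 1*874/723 = -4224 - 874/723 = -3054826/723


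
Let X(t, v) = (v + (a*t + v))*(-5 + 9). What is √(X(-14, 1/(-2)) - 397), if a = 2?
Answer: 3*I*√57 ≈ 22.65*I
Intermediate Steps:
X(t, v) = 8*t + 8*v (X(t, v) = (v + (2*t + v))*(-5 + 9) = (v + (v + 2*t))*4 = (2*t + 2*v)*4 = 8*t + 8*v)
√(X(-14, 1/(-2)) - 397) = √((8*(-14) + 8*(1/(-2))) - 397) = √((-112 + 8*(1*(-½))) - 397) = √((-112 + 8*(-½)) - 397) = √((-112 - 4) - 397) = √(-116 - 397) = √(-513) = 3*I*√57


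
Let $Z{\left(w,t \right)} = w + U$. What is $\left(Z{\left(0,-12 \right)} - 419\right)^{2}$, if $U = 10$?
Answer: $167281$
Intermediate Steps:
$Z{\left(w,t \right)} = 10 + w$ ($Z{\left(w,t \right)} = w + 10 = 10 + w$)
$\left(Z{\left(0,-12 \right)} - 419\right)^{2} = \left(\left(10 + 0\right) - 419\right)^{2} = \left(10 - 419\right)^{2} = \left(-409\right)^{2} = 167281$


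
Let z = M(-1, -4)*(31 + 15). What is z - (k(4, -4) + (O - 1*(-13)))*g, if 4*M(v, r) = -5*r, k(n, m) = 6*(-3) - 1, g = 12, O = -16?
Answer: 494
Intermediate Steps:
k(n, m) = -19 (k(n, m) = -18 - 1 = -19)
M(v, r) = -5*r/4 (M(v, r) = (-5*r)/4 = -5*r/4)
z = 230 (z = (-5/4*(-4))*(31 + 15) = 5*46 = 230)
z - (k(4, -4) + (O - 1*(-13)))*g = 230 - (-19 + (-16 - 1*(-13)))*12 = 230 - (-19 + (-16 + 13))*12 = 230 - (-19 - 3)*12 = 230 - (-22)*12 = 230 - 1*(-264) = 230 + 264 = 494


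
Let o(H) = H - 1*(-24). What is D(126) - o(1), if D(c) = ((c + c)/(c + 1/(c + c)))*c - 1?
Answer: 7175926/31753 ≈ 225.99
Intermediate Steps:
o(H) = 24 + H (o(H) = H + 24 = 24 + H)
D(c) = -1 + 2*c**2/(c + 1/(2*c)) (D(c) = ((2*c)/(c + 1/(2*c)))*c - 1 = (2*c/(c + 1/(2*c)))*c - 1 = 2*c**2/(c + 1/(2*c)) - 1 = -1 + 2*c**2/(c + 1/(2*c)))
D(126) - o(1) = (-1 - 2*126**2 + 4*126**3)/(1 + 2*126**2) - (24 + 1) = (-1 - 2*15876 + 4*2000376)/(1 + 2*15876) - 1*25 = (-1 - 31752 + 8001504)/(1 + 31752) - 25 = 7969751/31753 - 25 = 7175926/31753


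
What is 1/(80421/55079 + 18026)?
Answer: 55079/992934475 ≈ 5.5471e-5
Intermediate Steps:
1/(80421/55079 + 18026) = 1/(992934475/55079) = 55079/992934475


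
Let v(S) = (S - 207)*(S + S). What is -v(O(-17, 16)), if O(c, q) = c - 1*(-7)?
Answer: -4340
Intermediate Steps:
O(c, q) = 7 + c (O(c, q) = c + 7 = 7 + c)
v(S) = 2*S*(-207 + S) (v(S) = (-207 + S)*(2*S) = 2*S*(-207 + S))
-v(O(-17, 16)) = -2*(7 - 17)*(-207 + (7 - 17)) = -2*(-10)*(-207 - 10) = -2*(-10)*(-217) = -1*4340 = -4340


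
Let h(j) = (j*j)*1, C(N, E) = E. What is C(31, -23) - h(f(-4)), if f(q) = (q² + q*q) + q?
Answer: -807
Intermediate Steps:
f(q) = q + 2*q² (f(q) = (q² + q²) + q = 2*q² + q = q + 2*q²)
h(j) = j² (h(j) = j²*1 = j²)
C(31, -23) - h(f(-4)) = -23 - (-4*(1 + 2*(-4)))² = -23 - (-4*(1 - 8))² = -23 - (-4*(-7))² = -23 - 1*28² = -23 - 1*784 = -23 - 784 = -807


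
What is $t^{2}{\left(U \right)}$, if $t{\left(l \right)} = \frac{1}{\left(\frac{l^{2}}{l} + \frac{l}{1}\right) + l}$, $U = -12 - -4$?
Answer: $\frac{1}{576} \approx 0.0017361$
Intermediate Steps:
$U = -8$ ($U = -12 + 4 = -8$)
$t{\left(l \right)} = \frac{1}{3 l}$ ($t{\left(l \right)} = \frac{1}{\left(l + l 1\right) + l} = \frac{1}{\left(l + l\right) + l} = \frac{1}{2 l + l} = \frac{1}{3 l}$)
$t^{2}{\left(U \right)} = \left(\frac{1}{3 \left(-8\right)}\right)^{2} = \left(\frac{1}{3} \left(- \frac{1}{8}\right)\right)^{2} = \left(- \frac{1}{24}\right)^{2} = \frac{1}{576}$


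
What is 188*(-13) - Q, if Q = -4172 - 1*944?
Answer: 2672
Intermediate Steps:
Q = -5116 (Q = -4172 - 944 = -5116)
188*(-13) - Q = 188*(-13) - 1*(-5116) = -2444 + 5116 = 2672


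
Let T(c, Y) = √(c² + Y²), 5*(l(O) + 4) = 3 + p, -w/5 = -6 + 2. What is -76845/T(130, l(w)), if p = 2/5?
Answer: -1921125*√10569389/10569389 ≈ -590.92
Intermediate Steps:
p = ⅖ (p = 2*(⅕) = ⅖ ≈ 0.40000)
w = 20 (w = -5*(-6 + 2) = -5*(-4) = 20)
l(O) = -83/25 (l(O) = -4 + (3 + ⅖)/5 = -4 + (⅕)*(17/5) = -4 + 17/25 = -83/25)
T(c, Y) = √(Y² + c²)
-76845/T(130, l(w)) = -76845/√((-83/25)² + 130²) = -76845/√(6889/625 + 16900) = -76845*25*√10569389/10569389 = -1921125*√10569389/10569389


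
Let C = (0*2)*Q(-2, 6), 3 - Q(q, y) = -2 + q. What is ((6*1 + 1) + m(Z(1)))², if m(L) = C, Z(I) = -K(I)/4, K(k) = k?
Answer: 49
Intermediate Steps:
Q(q, y) = 5 - q (Q(q, y) = 3 - (-2 + q) = 3 + (2 - q) = 5 - q)
C = 0 (C = (0*2)*(5 - 1*(-2)) = 0*(5 + 2) = 0*7 = 0)
Z(I) = -I/4
m(L) = 0
((6*1 + 1) + m(Z(1)))² = ((6*1 + 1) + 0)² = ((6 + 1) + 0)² = (7 + 0)² = 7² = 49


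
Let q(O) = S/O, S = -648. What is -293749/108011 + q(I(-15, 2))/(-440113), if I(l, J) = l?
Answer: -646437098561/237685226215 ≈ -2.7197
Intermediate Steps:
q(O) = -648/O
-293749/108011 + q(I(-15, 2))/(-440113) = -293749/108011 - 648/(-15)/(-440113) = -293749*1/108011 - 648*(-1/15)*(-1/440113) = -293749/108011 + (216/5)*(-1/440113) = -293749/108011 - 216/2200565 = -646437098561/237685226215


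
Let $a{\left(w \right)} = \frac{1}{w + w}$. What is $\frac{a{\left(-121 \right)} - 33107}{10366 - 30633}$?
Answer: $\frac{8011895}{4904614} \approx 1.6335$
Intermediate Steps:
$a{\left(w \right)} = \frac{1}{2 w}$
$\frac{a{\left(-121 \right)} - 33107}{10366 - 30633} = \frac{\frac{1}{2 \left(-121\right)} - 33107}{10366 - 30633} = \frac{\frac{1}{2} \left(- \frac{1}{121}\right) - 33107}{-20267} = \left(- \frac{1}{242} - 33107\right) \left(- \frac{1}{20267}\right) = \left(- \frac{8011895}{242}\right) \left(- \frac{1}{20267}\right) = \frac{8011895}{4904614}$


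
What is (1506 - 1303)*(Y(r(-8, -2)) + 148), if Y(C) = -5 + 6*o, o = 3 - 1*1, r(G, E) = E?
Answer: 31465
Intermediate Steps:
o = 2 (o = 3 - 1 = 2)
Y(C) = 7 (Y(C) = -5 + 6*2 = -5 + 12 = 7)
(1506 - 1303)*(Y(r(-8, -2)) + 148) = (1506 - 1303)*(7 + 148) = 203*155 = 31465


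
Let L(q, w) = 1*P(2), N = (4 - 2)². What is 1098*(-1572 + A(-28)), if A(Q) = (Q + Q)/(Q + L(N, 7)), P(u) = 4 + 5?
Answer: -32733576/19 ≈ -1.7228e+6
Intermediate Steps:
N = 4 (N = 2² = 4)
P(u) = 9
L(q, w) = 9 (L(q, w) = 1*9 = 9)
A(Q) = 2*Q/(9 + Q) (A(Q) = (Q + Q)/(Q + 9) = (2*Q)/(9 + Q) = 2*Q/(9 + Q))
1098*(-1572 + A(-28)) = 1098*(-1572 + 2*(-28)/(9 - 28)) = 1098*(-1572 + 2*(-28)/(-19)) = 1098*(-1572 + 2*(-28)*(-1/19)) = 1098*(-1572 + 56/19) = 1098*(-29812/19) = -32733576/19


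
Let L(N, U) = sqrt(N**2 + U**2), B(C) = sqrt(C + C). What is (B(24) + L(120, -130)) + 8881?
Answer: 8881 + 4*sqrt(3) + 10*sqrt(313) ≈ 9064.8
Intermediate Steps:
B(C) = sqrt(2)*sqrt(C) (B(C) = sqrt(2*C) = sqrt(2)*sqrt(C))
(B(24) + L(120, -130)) + 8881 = (sqrt(2)*sqrt(24) + sqrt(120**2 + (-130)**2)) + 8881 = (sqrt(2)*(2*sqrt(6)) + sqrt(14400 + 16900)) + 8881 = (4*sqrt(3) + sqrt(31300)) + 8881 = (4*sqrt(3) + 10*sqrt(313)) + 8881 = 8881 + 4*sqrt(3) + 10*sqrt(313)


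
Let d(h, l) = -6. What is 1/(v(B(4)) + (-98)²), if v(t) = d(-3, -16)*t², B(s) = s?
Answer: 1/9508 ≈ 0.00010517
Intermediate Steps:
v(t) = -6*t²
1/(v(B(4)) + (-98)²) = 1/(-6*4² + (-98)²) = 1/(-6*16 + 9604) = 1/(-96 + 9604) = 1/9508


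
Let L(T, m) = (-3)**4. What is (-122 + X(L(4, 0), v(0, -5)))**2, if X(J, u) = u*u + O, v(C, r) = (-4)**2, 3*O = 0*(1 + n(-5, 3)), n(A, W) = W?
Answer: 17956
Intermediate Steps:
O = 0 (O = (0*(1 + 3))/3 = (0*4)/3 = (1/3)*0 = 0)
v(C, r) = 16
L(T, m) = 81
X(J, u) = u**2 (X(J, u) = u*u + 0 = u**2 + 0 = u**2)
(-122 + X(L(4, 0), v(0, -5)))**2 = (-122 + 16**2)**2 = (-122 + 256)**2 = 134**2 = 17956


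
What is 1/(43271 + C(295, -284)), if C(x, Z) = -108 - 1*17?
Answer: 1/43146 ≈ 2.3177e-5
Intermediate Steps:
C(x, Z) = -125 (C(x, Z) = -108 - 17 = -125)
1/(43271 + C(295, -284)) = 1/(43271 - 125) = 1/43146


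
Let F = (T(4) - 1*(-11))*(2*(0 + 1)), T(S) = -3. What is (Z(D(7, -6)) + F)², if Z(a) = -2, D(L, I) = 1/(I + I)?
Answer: 196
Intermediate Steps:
D(L, I) = 1/(2*I)
F = 16 (F = (-3 - 1*(-11))*(2*(0 + 1)) = (-3 + 11)*(2*1) = 8*2 = 16)
(Z(D(7, -6)) + F)² = (-2 + 16)² = 14² = 196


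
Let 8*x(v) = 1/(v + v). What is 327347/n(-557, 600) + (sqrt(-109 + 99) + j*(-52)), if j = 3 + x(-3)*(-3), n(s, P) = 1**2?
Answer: 1308751/4 + I*sqrt(10) ≈ 3.2719e+5 + 3.1623*I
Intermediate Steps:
x(v) = 1/(16*v) (x(v) = 1/(8*(v + v)) = 1/(8*((2*v))) = (1/(2*v))/8 = 1/(16*v))
n(s, P) = 1
j = 49/16 (j = 3 + ((1/16)/(-3))*(-3) = 3 + ((1/16)*(-1/3))*(-3) = 3 - 1/48*(-3) = 3 + 1/16 = 49/16 ≈ 3.0625)
327347/n(-557, 600) + (sqrt(-109 + 99) + j*(-52)) = 327347/1 + (sqrt(-109 + 99) + (49/16)*(-52)) = 327347*1 + (sqrt(-10) - 637/4) = 327347 + (I*sqrt(10) - 637/4) = 327347 + (-637/4 + I*sqrt(10)) = 1308751/4 + I*sqrt(10)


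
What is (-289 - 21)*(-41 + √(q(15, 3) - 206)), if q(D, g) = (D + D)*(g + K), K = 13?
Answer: 12710 - 310*√274 ≈ 7578.6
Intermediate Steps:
q(D, g) = 2*D*(13 + g) (q(D, g) = (D + D)*(g + 13) = (2*D)*(13 + g) = 2*D*(13 + g))
(-289 - 21)*(-41 + √(q(15, 3) - 206)) = (-289 - 21)*(-41 + √(2*15*(13 + 3) - 206)) = -310*(-41 + √(2*15*16 - 206)) = -310*(-41 + √(480 - 206)) = -310*(-41 + √274) = 12710 - 310*√274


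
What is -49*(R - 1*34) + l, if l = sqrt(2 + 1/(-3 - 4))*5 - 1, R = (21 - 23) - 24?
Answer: 2939 + 5*sqrt(91)/7 ≈ 2945.8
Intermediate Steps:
R = -26 (R = -2 - 24 = -26)
l = -1 + 5*sqrt(91)/7 (l = sqrt(2 + 1/(-7))*5 - 1 = sqrt(2 - 1/7)*5 - 1 = sqrt(13/7)*5 - 1 = (sqrt(91)/7)*5 - 1 = 5*sqrt(91)/7 - 1 = -1 + 5*sqrt(91)/7 ≈ 5.8139)
-49*(R - 1*34) + l = -49*(-26 - 1*34) + (-1 + 5*sqrt(91)/7) = -49*(-26 - 34) + (-1 + 5*sqrt(91)/7) = -49*(-60) + (-1 + 5*sqrt(91)/7) = 2940 + (-1 + 5*sqrt(91)/7) = 2939 + 5*sqrt(91)/7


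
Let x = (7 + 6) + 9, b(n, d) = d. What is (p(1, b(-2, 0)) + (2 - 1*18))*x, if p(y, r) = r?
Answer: -352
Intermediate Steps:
x = 22 (x = 13 + 9 = 22)
(p(1, b(-2, 0)) + (2 - 1*18))*x = (0 + (2 - 1*18))*22 = (0 + (2 - 18))*22 = (0 - 16)*22 = -16*22 = -352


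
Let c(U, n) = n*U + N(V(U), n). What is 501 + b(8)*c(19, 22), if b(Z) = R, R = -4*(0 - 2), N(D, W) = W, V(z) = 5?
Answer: 4021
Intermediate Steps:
R = 8 (R = -4*(-2) = 8)
b(Z) = 8
c(U, n) = n + U*n (c(U, n) = n*U + n = U*n + n = n + U*n)
501 + b(8)*c(19, 22) = 501 + 8*(22*(1 + 19)) = 501 + 8*(22*20) = 501 + 8*440 = 501 + 3520 = 4021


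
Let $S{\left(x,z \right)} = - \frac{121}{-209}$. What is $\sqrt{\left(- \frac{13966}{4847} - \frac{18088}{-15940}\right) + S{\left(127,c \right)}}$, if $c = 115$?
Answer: $\frac{i \sqrt{157263877960363895}}{366990605} \approx 1.0806 i$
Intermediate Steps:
$S{\left(x,z \right)} = \frac{11}{19}$ ($S{\left(x,z \right)} = \left(-121\right) \left(- \frac{1}{209}\right) = \frac{11}{19}$)
$\sqrt{\left(- \frac{13966}{4847} - \frac{18088}{-15940}\right) + S{\left(127,c \right)}} = \sqrt{\left(- \frac{13966}{4847} - \frac{18088}{-15940}\right) + \frac{11}{19}} = \sqrt{\left(\left(-13966\right) \frac{1}{4847} - - \frac{4522}{3985}\right) + \frac{11}{19}} = \sqrt{\left(- \frac{13966}{4847} + \frac{4522}{3985}\right) + \frac{11}{19}} = \sqrt{- \frac{33736376}{19315295} + \frac{11}{19}} = \sqrt{- \frac{428522899}{366990605}} = \frac{i \sqrt{157263877960363895}}{366990605}$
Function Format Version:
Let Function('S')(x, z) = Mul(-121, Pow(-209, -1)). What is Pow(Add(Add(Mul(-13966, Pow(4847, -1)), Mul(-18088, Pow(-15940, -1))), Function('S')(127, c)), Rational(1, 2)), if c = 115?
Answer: Mul(Rational(1, 366990605), I, Pow(157263877960363895, Rational(1, 2))) ≈ Mul(1.0806, I)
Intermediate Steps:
Function('S')(x, z) = Rational(11, 19) (Function('S')(x, z) = Mul(-121, Rational(-1, 209)) = Rational(11, 19))
Pow(Add(Add(Mul(-13966, Pow(4847, -1)), Mul(-18088, Pow(-15940, -1))), Function('S')(127, c)), Rational(1, 2)) = Pow(Add(Add(Mul(-13966, Pow(4847, -1)), Mul(-18088, Pow(-15940, -1))), Rational(11, 19)), Rational(1, 2)) = Pow(Add(Add(Mul(-13966, Rational(1, 4847)), Mul(-18088, Rational(-1, 15940))), Rational(11, 19)), Rational(1, 2)) = Pow(Add(Add(Rational(-13966, 4847), Rational(4522, 3985)), Rational(11, 19)), Rational(1, 2)) = Pow(Add(Rational(-33736376, 19315295), Rational(11, 19)), Rational(1, 2)) = Pow(Rational(-428522899, 366990605), Rational(1, 2)) = Mul(Rational(1, 366990605), I, Pow(157263877960363895, Rational(1, 2)))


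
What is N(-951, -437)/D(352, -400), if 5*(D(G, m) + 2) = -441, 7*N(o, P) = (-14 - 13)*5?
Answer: 675/3157 ≈ 0.21381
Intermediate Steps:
N(o, P) = -135/7 (N(o, P) = ((-14 - 13)*5)/7 = (-27*5)/7 = (⅐)*(-135) = -135/7)
D(G, m) = -451/5 (D(G, m) = -2 + (⅕)*(-441) = -2 - 441/5 = -451/5)
N(-951, -437)/D(352, -400) = -135/(7*(-451/5)) = -135/7*(-5/451) = 675/3157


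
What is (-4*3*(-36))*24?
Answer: 10368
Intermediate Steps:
(-4*3*(-36))*24 = -12*(-36)*24 = 432*24 = 10368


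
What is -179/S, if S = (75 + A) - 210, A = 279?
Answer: -179/144 ≈ -1.2431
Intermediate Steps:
S = 144 (S = (75 + 279) - 210 = 354 - 210 = 144)
-179/S = -179/144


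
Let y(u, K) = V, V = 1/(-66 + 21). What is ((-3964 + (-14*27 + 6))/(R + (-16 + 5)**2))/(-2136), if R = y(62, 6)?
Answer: 4065/242258 ≈ 0.016780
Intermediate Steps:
V = -1/45 (V = 1/(-45) = -1/45 ≈ -0.022222)
y(u, K) = -1/45
R = -1/45 ≈ -0.022222
((-3964 + (-14*27 + 6))/(R + (-16 + 5)**2))/(-2136) = ((-3964 + (-14*27 + 6))/(-1/45 + (-16 + 5)**2))/(-2136) = ((-3964 + (-378 + 6))/(-1/45 + (-11)**2))*(-1/2136) = ((-3964 - 372)/(-1/45 + 121))*(-1/2136) = -4336/5444/45*(-1/2136) = -4336*45/5444*(-1/2136) = -48780/1361*(-1/2136) = 4065/242258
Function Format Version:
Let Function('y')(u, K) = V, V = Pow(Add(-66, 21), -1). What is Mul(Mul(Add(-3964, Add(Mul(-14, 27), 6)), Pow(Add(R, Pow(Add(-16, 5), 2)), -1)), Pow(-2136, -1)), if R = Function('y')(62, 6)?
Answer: Rational(4065, 242258) ≈ 0.016780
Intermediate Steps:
V = Rational(-1, 45) (V = Pow(-45, -1) = Rational(-1, 45) ≈ -0.022222)
Function('y')(u, K) = Rational(-1, 45)
R = Rational(-1, 45) ≈ -0.022222
Mul(Mul(Add(-3964, Add(Mul(-14, 27), 6)), Pow(Add(R, Pow(Add(-16, 5), 2)), -1)), Pow(-2136, -1)) = Mul(Mul(Add(-3964, Add(Mul(-14, 27), 6)), Pow(Add(Rational(-1, 45), Pow(Add(-16, 5), 2)), -1)), Pow(-2136, -1)) = Mul(Mul(Add(-3964, Add(-378, 6)), Pow(Add(Rational(-1, 45), Pow(-11, 2)), -1)), Rational(-1, 2136)) = Mul(Mul(Add(-3964, -372), Pow(Add(Rational(-1, 45), 121), -1)), Rational(-1, 2136)) = Mul(Mul(-4336, Pow(Rational(5444, 45), -1)), Rational(-1, 2136)) = Mul(Mul(-4336, Rational(45, 5444)), Rational(-1, 2136)) = Mul(Rational(-48780, 1361), Rational(-1, 2136)) = Rational(4065, 242258)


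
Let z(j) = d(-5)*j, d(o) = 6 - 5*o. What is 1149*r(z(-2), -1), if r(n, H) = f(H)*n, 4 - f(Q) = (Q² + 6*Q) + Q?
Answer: -712380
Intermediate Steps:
f(Q) = 4 - Q² - 7*Q (f(Q) = 4 - ((Q² + 6*Q) + Q) = 4 - (Q² + 7*Q) = 4 + (-Q² - 7*Q) = 4 - Q² - 7*Q)
z(j) = 31*j (z(j) = (6 - 5*(-5))*j = (6 + 25)*j = 31*j)
r(n, H) = n*(4 - H² - 7*H) (r(n, H) = (4 - H² - 7*H)*n = n*(4 - H² - 7*H))
1149*r(z(-2), -1) = 1149*((31*(-2))*(4 - 1*(-1)² - 7*(-1))) = 1149*(-62*(4 - 1*1 + 7)) = 1149*(-62*(4 - 1 + 7)) = 1149*(-62*10) = 1149*(-620) = -712380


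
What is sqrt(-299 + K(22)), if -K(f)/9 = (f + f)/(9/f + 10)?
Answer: I*sqrt(17674907)/229 ≈ 18.359*I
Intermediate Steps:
K(f) = -18*f/(10 + 9/f) (K(f) = -9*(f + f)/(9/f + 10) = -9*2*f/(10 + 9/f) = -18*f/(10 + 9/f))
sqrt(-299 + K(22)) = sqrt(-299 - 18*22**2/(9 + 10*22)) = sqrt(-299 - 18*484/(9 + 220)) = sqrt(-299 - 18*484/229) = sqrt(-299 - 18*484*1/229) = sqrt(-299 - 8712/229) = sqrt(-77183/229) = I*sqrt(17674907)/229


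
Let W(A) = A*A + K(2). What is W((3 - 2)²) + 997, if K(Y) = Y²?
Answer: 1002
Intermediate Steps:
W(A) = 4 + A² (W(A) = A*A + 2² = A² + 4 = 4 + A²)
W((3 - 2)²) + 997 = (4 + ((3 - 2)²)²) + 997 = (4 + (1²)²) + 997 = (4 + 1²) + 997 = (4 + 1) + 997 = 5 + 997 = 1002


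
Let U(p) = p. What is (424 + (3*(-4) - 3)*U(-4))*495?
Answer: 239580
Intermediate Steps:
(424 + (3*(-4) - 3)*U(-4))*495 = (424 + (3*(-4) - 3)*(-4))*495 = (424 + (-12 - 3)*(-4))*495 = (424 - 15*(-4))*495 = (424 + 60)*495 = 484*495 = 239580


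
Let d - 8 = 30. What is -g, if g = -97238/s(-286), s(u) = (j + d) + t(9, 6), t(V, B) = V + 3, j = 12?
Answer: 48619/31 ≈ 1568.4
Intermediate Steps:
d = 38 (d = 8 + 30 = 38)
t(V, B) = 3 + V
s(u) = 62 (s(u) = (12 + 38) + (3 + 9) = 50 + 12 = 62)
g = -48619/31 (g = -97238/62 = -97238*1/62 = -48619/31 ≈ -1568.4)
-g = -1*(-48619/31) = 48619/31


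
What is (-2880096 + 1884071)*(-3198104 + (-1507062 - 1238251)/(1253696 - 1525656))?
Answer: 173259269578671035/54392 ≈ 3.1854e+12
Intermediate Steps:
(-2880096 + 1884071)*(-3198104 + (-1507062 - 1238251)/(1253696 - 1525656)) = -996025*(-3198104 - 2745313/(-271960)) = -996025*(-3198104 - 2745313*(-1/271960)) = -996025*(-3198104 + 2745313/271960) = -996025*(-869753618527/271960) = 173259269578671035/54392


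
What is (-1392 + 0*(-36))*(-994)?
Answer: 1383648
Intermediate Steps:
(-1392 + 0*(-36))*(-994) = (-1392 + 0)*(-994) = -1392*(-994) = 1383648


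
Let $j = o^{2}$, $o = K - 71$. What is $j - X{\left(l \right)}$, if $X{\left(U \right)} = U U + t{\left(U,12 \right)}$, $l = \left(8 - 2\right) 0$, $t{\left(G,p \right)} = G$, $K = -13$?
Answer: $7056$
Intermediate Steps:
$l = 0$ ($l = 6 \cdot 0 = 0$)
$o = -84$ ($o = -13 - 71 = -84$)
$j = 7056$ ($j = \left(-84\right)^{2} = 7056$)
$X{\left(U \right)} = U + U^{2}$ ($X{\left(U \right)} = U U + U = U^{2} + U = U + U^{2}$)
$j - X{\left(l \right)} = 7056 - 0 \left(1 + 0\right) = 7056 - 0 \cdot 1 = 7056 - 0 = 7056 + 0 = 7056$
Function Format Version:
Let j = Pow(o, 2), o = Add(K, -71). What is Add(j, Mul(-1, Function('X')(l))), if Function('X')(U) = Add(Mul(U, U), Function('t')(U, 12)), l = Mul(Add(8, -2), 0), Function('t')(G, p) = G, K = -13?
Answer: 7056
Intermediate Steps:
l = 0 (l = Mul(6, 0) = 0)
o = -84 (o = Add(-13, -71) = -84)
j = 7056 (j = Pow(-84, 2) = 7056)
Function('X')(U) = Add(U, Pow(U, 2)) (Function('X')(U) = Add(Mul(U, U), U) = Add(Pow(U, 2), U) = Add(U, Pow(U, 2)))
Add(j, Mul(-1, Function('X')(l))) = Add(7056, Mul(-1, Mul(0, Add(1, 0)))) = Add(7056, Mul(-1, Mul(0, 1))) = Add(7056, Mul(-1, 0)) = Add(7056, 0) = 7056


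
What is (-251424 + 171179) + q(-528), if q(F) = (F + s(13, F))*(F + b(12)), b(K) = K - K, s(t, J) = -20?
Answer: 209099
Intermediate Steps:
b(K) = 0
q(F) = F*(-20 + F) (q(F) = (F - 20)*(F + 0) = (-20 + F)*F = F*(-20 + F))
(-251424 + 171179) + q(-528) = (-251424 + 171179) - 528*(-20 - 528) = -80245 - 528*(-548) = -80245 + 289344 = 209099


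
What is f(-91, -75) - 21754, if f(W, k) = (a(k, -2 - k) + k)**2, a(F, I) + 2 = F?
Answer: 1350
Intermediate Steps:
a(F, I) = -2 + F
f(W, k) = (-2 + 2*k)**2 (f(W, k) = ((-2 + k) + k)**2 = (-2 + 2*k)**2)
f(-91, -75) - 21754 = 4*(-1 - 75)**2 - 21754 = 4*(-76)**2 - 21754 = 4*5776 - 21754 = 23104 - 21754 = 1350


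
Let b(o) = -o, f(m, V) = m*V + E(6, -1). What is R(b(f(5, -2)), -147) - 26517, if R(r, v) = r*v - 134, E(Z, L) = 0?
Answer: -28121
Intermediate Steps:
f(m, V) = V*m (f(m, V) = m*V + 0 = V*m + 0 = V*m)
R(r, v) = -134 + r*v
R(b(f(5, -2)), -147) - 26517 = (-134 - (-2)*5*(-147)) - 26517 = (-134 - 1*(-10)*(-147)) - 26517 = (-134 + 10*(-147)) - 26517 = (-134 - 1470) - 26517 = -1604 - 26517 = -28121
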